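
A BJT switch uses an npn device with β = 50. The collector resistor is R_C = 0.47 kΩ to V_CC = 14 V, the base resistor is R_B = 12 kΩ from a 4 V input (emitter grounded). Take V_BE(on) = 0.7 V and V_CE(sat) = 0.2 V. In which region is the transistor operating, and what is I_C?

Assume active. Base-emitter loop: I_B = (V_BB − V_BE)/R_B = (4 − 0.7)/12 = 0.275 mA.
I_C = β·I_B = 50×0.275 = 13.7 mA.
V_CE = V_CC − I_C·R_C = 14 − 13.7×0.47 = 7.54 V > V_CE(sat), so the active-region assumption holds.

active; I_C ≈ 14 mA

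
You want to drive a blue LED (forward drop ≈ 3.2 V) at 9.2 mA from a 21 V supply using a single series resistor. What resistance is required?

R ≈ 1.9 kΩ

The resistor drops V_S − V_D = 21 − 3.2 = 17.8 V at 9.2 mA.
R = 17.8 V / 9.2 mA = 1.93 kΩ.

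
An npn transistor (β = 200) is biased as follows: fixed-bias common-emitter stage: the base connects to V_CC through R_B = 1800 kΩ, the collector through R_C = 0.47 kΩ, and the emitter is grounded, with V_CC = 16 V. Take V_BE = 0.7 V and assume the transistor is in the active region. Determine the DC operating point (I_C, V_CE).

Base loop: V_CC = I_B·R_B + V_BE, so I_B = (16 − 0.7)/1800 kΩ = 0.0085 mA.
In the active region I_C = β·I_B = 200 × 0.0085 = 1.7 mA.
Collector loop: V_CE = V_CC − I_C·R_C = 16 − 1.7×0.47 = 15.2 V.
Since V_CE = 15.2 V > V_CE(sat) ≈ 0.2 V, the transistor is in the active region as assumed.

I_C ≈ 1.7 mA, V_CE ≈ 15 V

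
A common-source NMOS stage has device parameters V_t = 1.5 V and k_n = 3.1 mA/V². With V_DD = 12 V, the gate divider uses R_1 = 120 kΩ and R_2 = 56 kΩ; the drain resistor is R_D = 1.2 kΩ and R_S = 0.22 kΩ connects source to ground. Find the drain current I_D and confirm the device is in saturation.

V_G = V_DD·R_2/(R_1+R_2) = 12×56/176 = 3.82 V.
Assume saturation: I_D = (k_n/2)(V_GS − V_t)² with V_GS = V_G − I_D·R_S = 3.82 − 0.22·I_D.
Substituting gives 0.075·I_D² − 2.58·I_D + 8.33 = 0, with roots I_D = 3.61 or 30.8 mA.
The root I_D = 30.8 mA gives V_GS = -2.96 V ≤ V_t, so take I_D = 3.61 mA.
Then V_GS = 3.03 V and V_DS = V_DD − I_D(R_D+R_S) = 12 − 3.61×1.42 = 6.88 V.
Saturation requires V_DS ≥ V_GS − V_t = 1.53 V; 6.88 ≥ 1.53 ✓.

I_D ≈ 3.6 mA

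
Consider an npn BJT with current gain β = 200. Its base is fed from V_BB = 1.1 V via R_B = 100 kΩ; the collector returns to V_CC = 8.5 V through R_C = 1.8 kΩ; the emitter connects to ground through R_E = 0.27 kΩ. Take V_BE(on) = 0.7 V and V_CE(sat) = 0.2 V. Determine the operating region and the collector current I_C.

active; I_C ≈ 0.52 mA

Assume active. Base-emitter loop: I_B = (V_BB − V_BE)/(R_B + (β+1)R_E) = (1.1 − 0.7)/(100 + 201×0.27) = 0.00259 mA.
I_C = β·I_B = 200×0.00259 = 0.519 mA.
V_CE = V_CC − I_C·R_C − I_E·R_E = 8.5 − 0.519×1.8 − 0.521×0.27 = 7.43 V > V_CE(sat), so the active-region assumption holds.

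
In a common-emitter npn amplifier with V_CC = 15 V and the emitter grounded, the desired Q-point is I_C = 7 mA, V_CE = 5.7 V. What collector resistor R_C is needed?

Collector loop: V_CC = I_C·R_C + V_CE.
R_C = (V_CC − V_CE)/I_C = (15 − 5.7)/7 = 1.33 kΩ.

R_C ≈ 1.3 kΩ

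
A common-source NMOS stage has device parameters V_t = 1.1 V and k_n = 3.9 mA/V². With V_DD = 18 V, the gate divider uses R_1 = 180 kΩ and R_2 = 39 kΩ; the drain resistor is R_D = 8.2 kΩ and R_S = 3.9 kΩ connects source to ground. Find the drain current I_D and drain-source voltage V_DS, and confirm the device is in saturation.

V_G = V_DD·R_2/(R_1+R_2) = 18×39/219 = 3.21 V.
Assume saturation: I_D = (k_n/2)(V_GS − V_t)² with V_GS = V_G − I_D·R_S = 3.21 − 3.9·I_D.
Substituting gives 29.7·I_D² − 33·I_D + 8.64 = 0, with roots I_D = 0.421 or 0.693 mA.
The root I_D = 0.693 mA gives V_GS = 0.504 V ≤ V_t, so take I_D = 0.421 mA.
Then V_GS = 1.56 V and V_DS = V_DD − I_D(R_D+R_S) = 18 − 0.421×12.1 = 12.9 V.
Saturation requires V_DS ≥ V_GS − V_t = 0.465 V; 12.9 ≥ 0.465 ✓.

I_D ≈ 0.42 mA, V_DS ≈ 13 V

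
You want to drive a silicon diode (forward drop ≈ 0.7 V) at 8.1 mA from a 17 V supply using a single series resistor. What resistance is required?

The resistor drops V_S − V_D = 17 − 0.7 = 16.3 V at 8.1 mA.
R = 16.3 V / 8.1 mA = 2.01 kΩ.

R ≈ 2 kΩ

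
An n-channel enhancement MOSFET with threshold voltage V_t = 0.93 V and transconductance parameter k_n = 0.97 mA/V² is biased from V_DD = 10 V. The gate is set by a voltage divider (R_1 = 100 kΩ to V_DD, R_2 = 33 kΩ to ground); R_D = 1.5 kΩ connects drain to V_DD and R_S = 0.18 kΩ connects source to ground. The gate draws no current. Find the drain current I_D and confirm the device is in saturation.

I_D ≈ 0.93 mA

V_G = V_DD·R_2/(R_1+R_2) = 10×33/133 = 2.48 V.
Assume saturation: I_D = (k_n/2)(V_GS − V_t)² with V_GS = V_G − I_D·R_S = 2.48 − 0.18·I_D.
Substituting gives 0.0157·I_D² − 1.27·I_D + 1.17 = 0, with roots I_D = 0.929 or 79.9 mA.
The root I_D = 79.9 mA gives V_GS = -11.9 V ≤ V_t, so take I_D = 0.929 mA.
Then V_GS = 2.31 V and V_DS = V_DD − I_D(R_D+R_S) = 10 − 0.929×1.68 = 8.44 V.
Saturation requires V_DS ≥ V_GS − V_t = 1.38 V; 8.44 ≥ 1.38 ✓.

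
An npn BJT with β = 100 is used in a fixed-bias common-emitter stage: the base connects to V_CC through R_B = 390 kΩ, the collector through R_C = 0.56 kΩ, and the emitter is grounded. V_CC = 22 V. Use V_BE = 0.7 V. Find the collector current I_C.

I_C ≈ 5.5 mA

Base loop: V_CC = I_B·R_B + V_BE, so I_B = (22 − 0.7)/390 kΩ = 0.0546 mA.
In the active region I_C = β·I_B = 100 × 0.0546 = 5.46 mA.
Collector loop: V_CE = V_CC − I_C·R_C = 22 − 5.46×0.56 = 18.9 V.
Since V_CE = 18.9 V > V_CE(sat) ≈ 0.2 V, the transistor is in the active region as assumed.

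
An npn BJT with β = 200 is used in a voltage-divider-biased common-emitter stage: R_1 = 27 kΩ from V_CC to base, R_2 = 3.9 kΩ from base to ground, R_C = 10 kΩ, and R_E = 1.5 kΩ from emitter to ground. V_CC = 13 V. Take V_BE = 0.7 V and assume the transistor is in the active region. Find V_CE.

Thevenize the base divider: V_Th = V_CC·R_2/(R_1+R_2) = 13×3.9/30.9 = 1.64 V, R_Th = R_1‖R_2 = 3.41 kΩ.
Base-emitter loop: V_Th = I_B·R_Th + V_BE + (β+1)I_B·R_E, so I_B = (1.64 − 0.7) / (3.41 + 201×1.5) = 0.00309 mA.
I_C = β·I_B = 200×0.00309 = 0.617 mA, and I_E = (β+1)I_B = 0.62 mA.
V_CE = V_CC − I_C·R_C − I_E·R_E = 13 − 0.617×10 − 0.62×1.5 = 5.9 V.
V_CE = 5.9 V > 0.2 V confirms active-region operation.

V_CE ≈ 5.9 V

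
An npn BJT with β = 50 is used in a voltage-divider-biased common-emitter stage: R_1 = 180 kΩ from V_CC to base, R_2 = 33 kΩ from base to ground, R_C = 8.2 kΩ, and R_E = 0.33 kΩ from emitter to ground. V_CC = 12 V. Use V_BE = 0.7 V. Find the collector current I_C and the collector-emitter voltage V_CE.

I_C ≈ 1.3 mA, V_CE ≈ 0.94 V

Thevenize the base divider: V_Th = V_CC·R_2/(R_1+R_2) = 12×33/213 = 1.86 V, R_Th = R_1‖R_2 = 27.9 kΩ.
Base-emitter loop: V_Th = I_B·R_Th + V_BE + (β+1)I_B·R_E, so I_B = (1.86 − 0.7) / (27.9 + 51×0.33) = 0.0259 mA.
I_C = β·I_B = 50×0.0259 = 1.3 mA, and I_E = (β+1)I_B = 1.32 mA.
V_CE = V_CC − I_C·R_C − I_E·R_E = 12 − 1.3×8.2 − 1.32×0.33 = 0.936 V.
V_CE = 0.936 V > 0.2 V confirms active-region operation.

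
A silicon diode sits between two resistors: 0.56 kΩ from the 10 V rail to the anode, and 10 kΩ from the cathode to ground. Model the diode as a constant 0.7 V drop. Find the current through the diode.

The two resistors are in series with the diode, so KVL gives 10 = I·0.56 + 0.7 + I·10.
I = (10 − 0.7) / (0.56 + 10) kΩ = 9.3 / 10.6 = 0.881 mA.

I ≈ 0.88 mA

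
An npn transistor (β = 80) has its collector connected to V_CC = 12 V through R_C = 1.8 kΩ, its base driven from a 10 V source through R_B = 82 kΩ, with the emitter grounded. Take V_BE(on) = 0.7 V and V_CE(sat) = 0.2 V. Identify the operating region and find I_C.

Assume active: I_B = (10 − 0.7)/82 = 0.113 mA, giving I_C = β·I_B = 9.07 mA.
But then V_CE = 12 − 9.07×1.8 = -4.33 V < V_CE(sat) = 0.2 V — impossible in the active region.
So the transistor is saturated. With V_CE = 0.2 V, I_C = (V_CC − 0.2)/R_C = 11.8/1.8 = 6.56 mA.
Check: β·I_B = 9.07 mA > I_C = 6.56 mA, confirming saturation.

saturation; I_C ≈ 6.6 mA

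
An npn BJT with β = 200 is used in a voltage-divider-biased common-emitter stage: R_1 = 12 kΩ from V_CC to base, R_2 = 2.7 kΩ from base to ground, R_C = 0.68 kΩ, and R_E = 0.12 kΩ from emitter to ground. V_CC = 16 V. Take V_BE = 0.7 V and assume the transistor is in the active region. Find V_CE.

Thevenize the base divider: V_Th = V_CC·R_2/(R_1+R_2) = 16×2.7/14.7 = 2.94 V, R_Th = R_1‖R_2 = 2.2 kΩ.
Base-emitter loop: V_Th = I_B·R_Th + V_BE + (β+1)I_B·R_E, so I_B = (2.94 − 0.7) / (2.2 + 201×0.12) = 0.085 mA.
I_C = β·I_B = 200×0.085 = 17 mA, and I_E = (β+1)I_B = 17.1 mA.
V_CE = V_CC − I_C·R_C − I_E·R_E = 16 − 17×0.68 − 17.1×0.12 = 2.38 V.
V_CE = 2.38 V > 0.2 V confirms active-region operation.

V_CE ≈ 2.4 V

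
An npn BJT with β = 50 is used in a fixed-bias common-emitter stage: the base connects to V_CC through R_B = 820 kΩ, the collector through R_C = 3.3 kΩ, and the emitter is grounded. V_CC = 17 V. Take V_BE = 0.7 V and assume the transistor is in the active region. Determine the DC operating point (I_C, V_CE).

Base loop: V_CC = I_B·R_B + V_BE, so I_B = (17 − 0.7)/820 kΩ = 0.0199 mA.
In the active region I_C = β·I_B = 50 × 0.0199 = 0.994 mA.
Collector loop: V_CE = V_CC − I_C·R_C = 17 − 0.994×3.3 = 13.7 V.
Since V_CE = 13.7 V > V_CE(sat) ≈ 0.2 V, the transistor is in the active region as assumed.

I_C ≈ 0.99 mA, V_CE ≈ 14 V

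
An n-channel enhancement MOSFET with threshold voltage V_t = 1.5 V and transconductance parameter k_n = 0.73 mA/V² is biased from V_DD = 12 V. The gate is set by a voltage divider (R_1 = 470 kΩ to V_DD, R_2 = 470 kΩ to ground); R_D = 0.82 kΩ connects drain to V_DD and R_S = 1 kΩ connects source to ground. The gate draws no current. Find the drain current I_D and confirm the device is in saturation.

V_G = V_DD·R_2/(R_1+R_2) = 12×470/940 = 6 V.
Assume saturation: I_D = (k_n/2)(V_GS − V_t)² with V_GS = V_G − I_D·R_S = 6 − 1·I_D.
Substituting gives 0.365·I_D² − 4.29·I_D + 7.39 = 0, with roots I_D = 2.1 or 9.64 mA.
The root I_D = 9.64 mA gives V_GS = -3.64 V ≤ V_t, so take I_D = 2.1 mA.
Then V_GS = 3.9 V and V_DS = V_DD − I_D(R_D+R_S) = 12 − 2.1×1.82 = 8.18 V.
Saturation requires V_DS ≥ V_GS − V_t = 2.4 V; 8.18 ≥ 2.4 ✓.

I_D ≈ 2.1 mA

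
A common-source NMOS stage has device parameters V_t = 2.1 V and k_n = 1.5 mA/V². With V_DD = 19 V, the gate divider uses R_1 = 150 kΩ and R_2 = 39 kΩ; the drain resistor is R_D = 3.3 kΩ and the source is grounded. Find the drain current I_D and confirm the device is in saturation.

I_D ≈ 2.5 mA

V_G = V_DD·R_2/(R_1+R_2) = 19×39/189 = 3.92 V. With the source grounded, V_GS = V_G = 3.92 V.
Assume saturation: I_D = (k_n/2)(V_GS − V_t)² = (1.5/2)×(3.92 − 2.1)² = 0.75×1.82² = 2.49 mA.
V_DS = V_DD − I_D·R_D = 19 − 2.49×3.3 = 10.8 V.
Saturation requires V_DS ≥ V_GS − V_t = 1.82 V; 10.8 ≥ 1.82 ✓.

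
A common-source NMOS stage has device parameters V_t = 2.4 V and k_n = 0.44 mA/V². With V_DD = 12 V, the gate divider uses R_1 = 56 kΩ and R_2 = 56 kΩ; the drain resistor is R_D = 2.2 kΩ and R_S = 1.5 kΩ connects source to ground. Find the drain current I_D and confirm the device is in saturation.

I_D ≈ 0.99 mA

V_G = V_DD·R_2/(R_1+R_2) = 12×56/112 = 6 V.
Assume saturation: I_D = (k_n/2)(V_GS − V_t)² with V_GS = V_G − I_D·R_S = 6 − 1.5·I_D.
Substituting gives 0.495·I_D² − 3.38·I_D + 2.85 = 0, with roots I_D = 0.988 or 5.83 mA.
The root I_D = 5.83 mA gives V_GS = -2.75 V ≤ V_t, so take I_D = 0.988 mA.
Then V_GS = 4.52 V and V_DS = V_DD − I_D(R_D+R_S) = 12 − 0.988×3.7 = 8.35 V.
Saturation requires V_DS ≥ V_GS − V_t = 2.12 V; 8.35 ≥ 2.12 ✓.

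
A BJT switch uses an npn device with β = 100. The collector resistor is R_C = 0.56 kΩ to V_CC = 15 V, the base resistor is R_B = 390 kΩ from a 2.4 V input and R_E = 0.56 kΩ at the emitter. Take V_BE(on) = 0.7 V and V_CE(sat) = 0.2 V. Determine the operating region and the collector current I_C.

Assume active. Base-emitter loop: I_B = (V_BB − V_BE)/(R_B + (β+1)R_E) = (2.4 − 0.7)/(390 + 101×0.56) = 0.00381 mA.
I_C = β·I_B = 100×0.00381 = 0.381 mA.
V_CE = V_CC − I_C·R_C − I_E·R_E = 15 − 0.381×0.56 − 0.384×0.56 = 14.6 V > V_CE(sat), so the active-region assumption holds.

active; I_C ≈ 0.38 mA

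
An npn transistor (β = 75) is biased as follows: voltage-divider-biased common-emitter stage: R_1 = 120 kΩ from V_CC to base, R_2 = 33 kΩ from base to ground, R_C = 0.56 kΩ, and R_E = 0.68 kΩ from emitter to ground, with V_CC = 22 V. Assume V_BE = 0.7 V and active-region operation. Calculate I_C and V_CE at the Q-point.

Thevenize the base divider: V_Th = V_CC·R_2/(R_1+R_2) = 22×33/153 = 4.75 V, R_Th = R_1‖R_2 = 25.9 kΩ.
Base-emitter loop: V_Th = I_B·R_Th + V_BE + (β+1)I_B·R_E, so I_B = (4.75 − 0.7) / (25.9 + 76×0.68) = 0.0522 mA.
I_C = β·I_B = 75×0.0522 = 3.91 mA, and I_E = (β+1)I_B = 3.96 mA.
V_CE = V_CC − I_C·R_C − I_E·R_E = 22 − 3.91×0.56 − 3.96×0.68 = 17.1 V.
V_CE = 17.1 V > 0.2 V confirms active-region operation.

I_C ≈ 3.9 mA, V_CE ≈ 17 V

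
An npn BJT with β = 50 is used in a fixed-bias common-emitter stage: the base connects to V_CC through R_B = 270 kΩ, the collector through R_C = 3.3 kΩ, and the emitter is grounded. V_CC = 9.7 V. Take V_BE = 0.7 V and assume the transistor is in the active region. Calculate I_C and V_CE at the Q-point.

Base loop: V_CC = I_B·R_B + V_BE, so I_B = (9.7 − 0.7)/270 kΩ = 0.0333 mA.
In the active region I_C = β·I_B = 50 × 0.0333 = 1.67 mA.
Collector loop: V_CE = V_CC − I_C·R_C = 9.7 − 1.67×3.3 = 4.2 V.
Since V_CE = 4.2 V > V_CE(sat) ≈ 0.2 V, the transistor is in the active region as assumed.

I_C ≈ 1.7 mA, V_CE ≈ 4.2 V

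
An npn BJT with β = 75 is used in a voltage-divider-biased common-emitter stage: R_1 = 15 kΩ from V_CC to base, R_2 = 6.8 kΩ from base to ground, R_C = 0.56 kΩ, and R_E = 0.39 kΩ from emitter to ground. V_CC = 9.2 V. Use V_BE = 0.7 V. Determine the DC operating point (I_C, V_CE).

I_C ≈ 4.7 mA, V_CE ≈ 4.7 V

Thevenize the base divider: V_Th = V_CC·R_2/(R_1+R_2) = 9.2×6.8/21.8 = 2.87 V, R_Th = R_1‖R_2 = 4.68 kΩ.
Base-emitter loop: V_Th = I_B·R_Th + V_BE + (β+1)I_B·R_E, so I_B = (2.87 − 0.7) / (4.68 + 76×0.39) = 0.0632 mA.
I_C = β·I_B = 75×0.0632 = 4.74 mA, and I_E = (β+1)I_B = 4.8 mA.
V_CE = V_CC − I_C·R_C − I_E·R_E = 9.2 − 4.74×0.56 − 4.8×0.39 = 4.67 V.
V_CE = 4.67 V > 0.2 V confirms active-region operation.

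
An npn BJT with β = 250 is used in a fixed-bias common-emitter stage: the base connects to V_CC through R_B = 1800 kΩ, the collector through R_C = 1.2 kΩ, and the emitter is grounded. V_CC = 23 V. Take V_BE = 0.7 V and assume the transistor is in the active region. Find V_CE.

V_CE ≈ 19 V

Base loop: V_CC = I_B·R_B + V_BE, so I_B = (23 − 0.7)/1800 kΩ = 0.0124 mA.
In the active region I_C = β·I_B = 250 × 0.0124 = 3.1 mA.
Collector loop: V_CE = V_CC − I_C·R_C = 23 − 3.1×1.2 = 19.3 V.
Since V_CE = 19.3 V > V_CE(sat) ≈ 0.2 V, the transistor is in the active region as assumed.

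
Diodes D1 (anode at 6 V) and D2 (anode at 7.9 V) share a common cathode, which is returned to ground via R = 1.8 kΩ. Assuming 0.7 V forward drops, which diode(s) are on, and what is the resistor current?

Assume both conduct. Then node N would need to be at both 6−0.7 = 5.3 V and 7.9−0.7 = 7.2 V, which is impossible.
Assume only D2 conducts: V_N = 7.9 − 0.7 = 7.2 V, so I_R = 7.2/1.8 = 4 mA.
Check D1: its anode-to-cathode voltage is 6 − 7.2 = -1.2 V < 0.7 V, so it is off. The assumption is consistent.

Only D2 conducts; I_R ≈ 4 mA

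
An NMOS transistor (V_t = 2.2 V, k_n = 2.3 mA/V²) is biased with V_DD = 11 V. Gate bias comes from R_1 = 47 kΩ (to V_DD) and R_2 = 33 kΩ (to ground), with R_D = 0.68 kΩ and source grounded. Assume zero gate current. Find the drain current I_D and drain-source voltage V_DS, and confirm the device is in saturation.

V_G = V_DD·R_2/(R_1+R_2) = 11×33/80 = 4.54 V. With the source grounded, V_GS = V_G = 4.54 V.
Assume saturation: I_D = (k_n/2)(V_GS − V_t)² = (2.3/2)×(4.54 − 2.2)² = 1.15×2.34² = 6.28 mA.
V_DS = V_DD − I_D·R_D = 11 − 6.28×0.68 = 6.73 V.
Saturation requires V_DS ≥ V_GS − V_t = 2.34 V; 6.73 ≥ 2.34 ✓.

I_D ≈ 6.3 mA, V_DS ≈ 6.7 V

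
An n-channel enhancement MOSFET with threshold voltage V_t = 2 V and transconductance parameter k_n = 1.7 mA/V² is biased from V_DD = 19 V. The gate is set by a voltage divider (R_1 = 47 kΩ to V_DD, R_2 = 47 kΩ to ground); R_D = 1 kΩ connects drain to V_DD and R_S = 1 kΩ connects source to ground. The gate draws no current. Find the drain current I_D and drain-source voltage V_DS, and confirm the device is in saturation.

I_D ≈ 5.1 mA, V_DS ≈ 8.9 V

V_G = V_DD·R_2/(R_1+R_2) = 19×47/94 = 9.5 V.
Assume saturation: I_D = (k_n/2)(V_GS − V_t)² with V_GS = V_G − I_D·R_S = 9.5 − 1·I_D.
Substituting gives 0.85·I_D² − 13.8·I_D + 47.8 = 0, with roots I_D = 5.06 or 11.1 mA.
The root I_D = 11.1 mA gives V_GS = -1.62 V ≤ V_t, so take I_D = 5.06 mA.
Then V_GS = 4.44 V and V_DS = V_DD − I_D(R_D+R_S) = 19 − 5.06×2 = 8.88 V.
Saturation requires V_DS ≥ V_GS − V_t = 2.44 V; 8.88 ≥ 2.44 ✓.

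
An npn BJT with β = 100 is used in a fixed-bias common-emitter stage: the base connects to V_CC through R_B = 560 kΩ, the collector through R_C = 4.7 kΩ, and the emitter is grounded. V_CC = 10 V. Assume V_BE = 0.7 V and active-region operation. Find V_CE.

V_CE ≈ 2.2 V

Base loop: V_CC = I_B·R_B + V_BE, so I_B = (10 − 0.7)/560 kΩ = 0.0166 mA.
In the active region I_C = β·I_B = 100 × 0.0166 = 1.66 mA.
Collector loop: V_CE = V_CC − I_C·R_C = 10 − 1.66×4.7 = 2.19 V.
Since V_CE = 2.19 V > V_CE(sat) ≈ 0.2 V, the transistor is in the active region as assumed.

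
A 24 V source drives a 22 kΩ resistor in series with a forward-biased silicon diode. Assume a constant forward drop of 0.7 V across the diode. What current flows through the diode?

I ≈ 1.1 mA

KVL around the loop: 24 = V_D + I·R = 0.7 + I × 22 kΩ.
So I = (24 − 0.7) / 22 kΩ = 23.3 / 22 = 1.06 mA.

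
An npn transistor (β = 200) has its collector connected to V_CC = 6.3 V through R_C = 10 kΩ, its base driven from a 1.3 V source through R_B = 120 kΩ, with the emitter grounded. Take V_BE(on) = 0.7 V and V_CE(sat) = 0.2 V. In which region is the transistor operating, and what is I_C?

Assume active: I_B = (1.3 − 0.7)/120 = 0.005 mA, giving I_C = β·I_B = 1 mA.
But then V_CE = 6.3 − 1×10 = -3.7 V < V_CE(sat) = 0.2 V — impossible in the active region.
So the transistor is saturated. With V_CE = 0.2 V, I_C = (V_CC − 0.2)/R_C = 6.1/10 = 0.61 mA.
Check: β·I_B = 1 mA > I_C = 0.61 mA, confirming saturation.

saturation; I_C ≈ 0.61 mA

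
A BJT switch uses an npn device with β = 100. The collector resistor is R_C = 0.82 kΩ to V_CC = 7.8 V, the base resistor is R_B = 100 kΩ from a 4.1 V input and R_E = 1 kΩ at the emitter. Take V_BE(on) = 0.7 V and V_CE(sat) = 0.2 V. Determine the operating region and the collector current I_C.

active; I_C ≈ 1.7 mA

Assume active. Base-emitter loop: I_B = (V_BB − V_BE)/(R_B + (β+1)R_E) = (4.1 − 0.7)/(100 + 101×1) = 0.0169 mA.
I_C = β·I_B = 100×0.0169 = 1.69 mA.
V_CE = V_CC − I_C·R_C − I_E·R_E = 7.8 − 1.69×0.82 − 1.71×1 = 4.7 V > V_CE(sat), so the active-region assumption holds.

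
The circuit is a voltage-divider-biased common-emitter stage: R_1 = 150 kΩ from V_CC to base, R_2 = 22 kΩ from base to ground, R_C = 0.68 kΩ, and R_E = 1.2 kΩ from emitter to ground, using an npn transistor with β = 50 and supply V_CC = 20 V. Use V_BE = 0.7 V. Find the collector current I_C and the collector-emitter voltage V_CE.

Thevenize the base divider: V_Th = V_CC·R_2/(R_1+R_2) = 20×22/172 = 2.56 V, R_Th = R_1‖R_2 = 19.2 kΩ.
Base-emitter loop: V_Th = I_B·R_Th + V_BE + (β+1)I_B·R_E, so I_B = (2.56 − 0.7) / (19.2 + 51×1.2) = 0.0231 mA.
I_C = β·I_B = 50×0.0231 = 1.16 mA, and I_E = (β+1)I_B = 1.18 mA.
V_CE = V_CC − I_C·R_C − I_E·R_E = 20 − 1.16×0.68 − 1.18×1.2 = 17.8 V.
V_CE = 17.8 V > 0.2 V confirms active-region operation.

I_C ≈ 1.2 mA, V_CE ≈ 18 V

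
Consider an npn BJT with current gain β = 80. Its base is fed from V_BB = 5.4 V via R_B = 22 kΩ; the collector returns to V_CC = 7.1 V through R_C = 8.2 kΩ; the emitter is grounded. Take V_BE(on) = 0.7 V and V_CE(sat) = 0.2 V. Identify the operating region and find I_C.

Assume active: I_B = (5.4 − 0.7)/22 = 0.214 mA, giving I_C = β·I_B = 17.1 mA.
But then V_CE = 7.1 − 17.1×8.2 = -133 V < V_CE(sat) = 0.2 V — impossible in the active region.
So the transistor is saturated. With V_CE = 0.2 V, I_C = (V_CC − 0.2)/R_C = 6.9/8.2 = 0.841 mA.
Check: β·I_B = 17.1 mA > I_C = 0.841 mA, confirming saturation.

saturation; I_C ≈ 0.84 mA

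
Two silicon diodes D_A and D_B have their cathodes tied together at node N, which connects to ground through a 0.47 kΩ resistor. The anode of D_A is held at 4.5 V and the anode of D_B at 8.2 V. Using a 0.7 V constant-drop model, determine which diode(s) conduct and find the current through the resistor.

Only D_B conducts; I_R ≈ 16 mA

Assume both conduct. Then node N would need to be at both 4.5−0.7 = 3.8 V and 8.2−0.7 = 7.5 V, which is impossible.
Assume only D_B conducts: V_N = 8.2 − 0.7 = 7.5 V, so I_R = 7.5/0.47 = 16 mA.
Check D_A: its anode-to-cathode voltage is 4.5 − 7.5 = -3 V < 0.7 V, so it is off. The assumption is consistent.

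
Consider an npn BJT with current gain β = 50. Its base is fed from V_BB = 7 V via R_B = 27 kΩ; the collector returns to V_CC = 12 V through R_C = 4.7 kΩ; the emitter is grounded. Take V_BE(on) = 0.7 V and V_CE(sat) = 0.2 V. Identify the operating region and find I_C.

saturation; I_C ≈ 2.5 mA

Assume active: I_B = (7 − 0.7)/27 = 0.233 mA, giving I_C = β·I_B = 11.7 mA.
But then V_CE = 12 − 11.7×4.7 = -42.8 V < V_CE(sat) = 0.2 V — impossible in the active region.
So the transistor is saturated. With V_CE = 0.2 V, I_C = (V_CC − 0.2)/R_C = 11.8/4.7 = 2.51 mA.
Check: β·I_B = 11.7 mA > I_C = 2.51 mA, confirming saturation.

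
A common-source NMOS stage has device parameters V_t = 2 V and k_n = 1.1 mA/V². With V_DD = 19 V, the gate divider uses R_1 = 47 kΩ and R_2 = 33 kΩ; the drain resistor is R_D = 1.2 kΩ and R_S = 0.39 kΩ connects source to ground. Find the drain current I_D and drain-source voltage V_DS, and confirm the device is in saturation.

I_D ≈ 6.3 mA, V_DS ≈ 9 V

V_G = V_DD·R_2/(R_1+R_2) = 19×33/80 = 7.84 V.
Assume saturation: I_D = (k_n/2)(V_GS − V_t)² with V_GS = V_G − I_D·R_S = 7.84 − 0.39·I_D.
Substituting gives 0.0837·I_D² − 3.5·I_D + 18.7 = 0, with roots I_D = 6.29 or 35.6 mA.
The root I_D = 35.6 mA gives V_GS = -6.04 V ≤ V_t, so take I_D = 6.29 mA.
Then V_GS = 5.38 V and V_DS = V_DD − I_D(R_D+R_S) = 19 − 6.29×1.59 = 8.99 V.
Saturation requires V_DS ≥ V_GS − V_t = 3.38 V; 8.99 ≥ 3.38 ✓.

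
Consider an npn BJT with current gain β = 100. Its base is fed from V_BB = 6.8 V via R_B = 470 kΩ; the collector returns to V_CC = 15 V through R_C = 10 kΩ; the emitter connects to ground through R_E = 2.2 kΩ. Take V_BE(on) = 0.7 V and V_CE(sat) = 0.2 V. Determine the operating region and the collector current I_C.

active; I_C ≈ 0.88 mA

Assume active. Base-emitter loop: I_B = (V_BB − V_BE)/(R_B + (β+1)R_E) = (6.8 − 0.7)/(470 + 101×2.2) = 0.00881 mA.
I_C = β·I_B = 100×0.00881 = 0.881 mA.
V_CE = V_CC − I_C·R_C − I_E·R_E = 15 − 0.881×10 − 0.89×2.2 = 4.23 V > V_CE(sat), so the active-region assumption holds.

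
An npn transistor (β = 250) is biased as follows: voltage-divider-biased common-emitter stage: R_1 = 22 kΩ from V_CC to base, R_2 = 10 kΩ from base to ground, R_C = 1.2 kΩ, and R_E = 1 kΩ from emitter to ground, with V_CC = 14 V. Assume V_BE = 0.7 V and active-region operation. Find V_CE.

V_CE ≈ 6.1 V

Thevenize the base divider: V_Th = V_CC·R_2/(R_1+R_2) = 14×10/32 = 4.38 V, R_Th = R_1‖R_2 = 6.88 kΩ.
Base-emitter loop: V_Th = I_B·R_Th + V_BE + (β+1)I_B·R_E, so I_B = (4.38 − 0.7) / (6.88 + 251×1) = 0.0143 mA.
I_C = β·I_B = 250×0.0143 = 3.56 mA, and I_E = (β+1)I_B = 3.58 mA.
V_CE = V_CC − I_C·R_C − I_E·R_E = 14 − 3.56×1.2 − 3.58×1 = 6.15 V.
V_CE = 6.15 V > 0.2 V confirms active-region operation.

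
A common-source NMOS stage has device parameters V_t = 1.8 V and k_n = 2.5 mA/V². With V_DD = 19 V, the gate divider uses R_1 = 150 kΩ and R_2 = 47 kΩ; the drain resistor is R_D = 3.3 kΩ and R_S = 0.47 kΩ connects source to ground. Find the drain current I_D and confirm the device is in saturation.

I_D ≈ 2.7 mA

V_G = V_DD·R_2/(R_1+R_2) = 19×47/197 = 4.53 V.
Assume saturation: I_D = (k_n/2)(V_GS − V_t)² with V_GS = V_G − I_D·R_S = 4.53 − 0.47·I_D.
Substituting gives 0.276·I_D² − 4.21·I_D + 9.34 = 0, with roots I_D = 2.69 or 12.6 mA.
The root I_D = 12.6 mA gives V_GS = -1.37 V ≤ V_t, so take I_D = 2.69 mA.
Then V_GS = 3.27 V and V_DS = V_DD − I_D(R_D+R_S) = 19 − 2.69×3.77 = 8.85 V.
Saturation requires V_DS ≥ V_GS − V_t = 1.47 V; 8.85 ≥ 1.47 ✓.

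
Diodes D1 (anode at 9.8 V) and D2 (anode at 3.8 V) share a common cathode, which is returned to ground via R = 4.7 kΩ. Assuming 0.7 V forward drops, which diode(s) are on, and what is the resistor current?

Assume both conduct. Then node N would need to be at both 9.8−0.7 = 9.1 V and 3.8−0.7 = 3.1 V, which is impossible.
Assume only D1 conducts: V_N = 9.8 − 0.7 = 9.1 V, so I_R = 9.1/4.7 = 1.94 mA.
Check D2: its anode-to-cathode voltage is 3.8 − 9.1 = -5.3 V < 0.7 V, so it is off. The assumption is consistent.

Only D1 conducts; I_R ≈ 1.9 mA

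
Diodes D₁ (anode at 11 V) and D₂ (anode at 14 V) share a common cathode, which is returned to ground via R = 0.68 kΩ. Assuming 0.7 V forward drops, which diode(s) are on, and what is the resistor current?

Only D₂ conducts; I_R ≈ 20 mA

Assume both conduct. Then node N would need to be at both 11−0.7 = 10.3 V and 14−0.7 = 13.3 V, which is impossible.
Assume only D₂ conducts: V_N = 14 − 0.7 = 13.3 V, so I_R = 13.3/0.68 = 19.6 mA.
Check D₁: its anode-to-cathode voltage is 11 − 13.3 = -2.3 V < 0.7 V, so it is off. The assumption is consistent.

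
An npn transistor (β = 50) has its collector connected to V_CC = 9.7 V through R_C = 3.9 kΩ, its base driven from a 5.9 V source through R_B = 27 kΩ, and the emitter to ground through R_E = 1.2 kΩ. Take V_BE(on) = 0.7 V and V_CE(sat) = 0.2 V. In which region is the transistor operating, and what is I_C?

Assume active: I_B = (5.9 − 0.7)/(27 + 51×1.2) = 0.059 mA, I_C = β·I_B = 2.95 mA.
Then V_CE = 9.7 − 2.95×3.9 − 3.01×1.2 = -5.4 V < 0.2 V — the active assumption fails.
Re-solve with V_CE = 0.2 V. KCL at the emitter: V_E/R_E = (V_BB−0.7−V_E)/R_B + (V_CC−0.2−V_E)/R_C, giving V_E = 2.33 V.
I_C = (V_CC − 0.2 − V_E)/R_C = (9.5 − 2.33)/3.9 = 1.84 mA.
Check: I_B = (5.2 − 2.33)/27 = 0.106 mA, and β·I_B = 5.31 mA > I_C, confirming saturation.

saturation; I_C ≈ 1.8 mA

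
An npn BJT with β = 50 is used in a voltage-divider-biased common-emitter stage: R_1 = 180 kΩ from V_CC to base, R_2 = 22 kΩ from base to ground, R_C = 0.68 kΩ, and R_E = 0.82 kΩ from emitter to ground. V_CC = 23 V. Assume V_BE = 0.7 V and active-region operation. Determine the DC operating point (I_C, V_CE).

Thevenize the base divider: V_Th = V_CC·R_2/(R_1+R_2) = 23×22/202 = 2.5 V, R_Th = R_1‖R_2 = 19.6 kΩ.
Base-emitter loop: V_Th = I_B·R_Th + V_BE + (β+1)I_B·R_E, so I_B = (2.5 − 0.7) / (19.6 + 51×0.82) = 0.0294 mA.
I_C = β·I_B = 50×0.0294 = 1.47 mA, and I_E = (β+1)I_B = 1.5 mA.
V_CE = V_CC − I_C·R_C − I_E·R_E = 23 − 1.47×0.68 − 1.5×0.82 = 20.8 V.
V_CE = 20.8 V > 0.2 V confirms active-region operation.

I_C ≈ 1.5 mA, V_CE ≈ 21 V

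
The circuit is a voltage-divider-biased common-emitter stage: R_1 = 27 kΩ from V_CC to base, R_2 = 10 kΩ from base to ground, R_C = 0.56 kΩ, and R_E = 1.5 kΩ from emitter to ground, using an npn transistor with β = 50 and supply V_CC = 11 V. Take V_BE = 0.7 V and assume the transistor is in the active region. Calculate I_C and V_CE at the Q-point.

I_C ≈ 1.4 mA, V_CE ≈ 8.2 V

Thevenize the base divider: V_Th = V_CC·R_2/(R_1+R_2) = 11×10/37 = 2.97 V, R_Th = R_1‖R_2 = 7.3 kΩ.
Base-emitter loop: V_Th = I_B·R_Th + V_BE + (β+1)I_B·R_E, so I_B = (2.97 − 0.7) / (7.3 + 51×1.5) = 0.0271 mA.
I_C = β·I_B = 50×0.0271 = 1.36 mA, and I_E = (β+1)I_B = 1.38 mA.
V_CE = V_CC − I_C·R_C − I_E·R_E = 11 − 1.36×0.56 − 1.38×1.5 = 8.17 V.
V_CE = 8.17 V > 0.2 V confirms active-region operation.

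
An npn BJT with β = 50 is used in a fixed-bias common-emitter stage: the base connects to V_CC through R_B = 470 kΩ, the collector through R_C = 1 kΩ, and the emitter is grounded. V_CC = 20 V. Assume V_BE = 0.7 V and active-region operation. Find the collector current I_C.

Base loop: V_CC = I_B·R_B + V_BE, so I_B = (20 − 0.7)/470 kΩ = 0.0411 mA.
In the active region I_C = β·I_B = 50 × 0.0411 = 2.05 mA.
Collector loop: V_CE = V_CC − I_C·R_C = 20 − 2.05×1 = 17.9 V.
Since V_CE = 17.9 V > V_CE(sat) ≈ 0.2 V, the transistor is in the active region as assumed.

I_C ≈ 2.1 mA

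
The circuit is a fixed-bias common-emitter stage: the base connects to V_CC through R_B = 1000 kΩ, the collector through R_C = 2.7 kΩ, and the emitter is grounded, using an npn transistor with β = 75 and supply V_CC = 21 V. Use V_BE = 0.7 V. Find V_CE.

Base loop: V_CC = I_B·R_B + V_BE, so I_B = (21 − 0.7)/1000 kΩ = 0.0203 mA.
In the active region I_C = β·I_B = 75 × 0.0203 = 1.52 mA.
Collector loop: V_CE = V_CC − I_C·R_C = 21 − 1.52×2.7 = 16.9 V.
Since V_CE = 16.9 V > V_CE(sat) ≈ 0.2 V, the transistor is in the active region as assumed.

V_CE ≈ 17 V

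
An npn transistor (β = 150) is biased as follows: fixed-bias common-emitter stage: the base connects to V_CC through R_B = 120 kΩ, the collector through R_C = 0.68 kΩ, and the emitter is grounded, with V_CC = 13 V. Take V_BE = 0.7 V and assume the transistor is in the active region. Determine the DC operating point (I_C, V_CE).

I_C ≈ 15 mA, V_CE ≈ 2.5 V

Base loop: V_CC = I_B·R_B + V_BE, so I_B = (13 − 0.7)/120 kΩ = 0.103 mA.
In the active region I_C = β·I_B = 150 × 0.103 = 15.4 mA.
Collector loop: V_CE = V_CC − I_C·R_C = 13 − 15.4×0.68 = 2.54 V.
Since V_CE = 2.54 V > V_CE(sat) ≈ 0.2 V, the transistor is in the active region as assumed.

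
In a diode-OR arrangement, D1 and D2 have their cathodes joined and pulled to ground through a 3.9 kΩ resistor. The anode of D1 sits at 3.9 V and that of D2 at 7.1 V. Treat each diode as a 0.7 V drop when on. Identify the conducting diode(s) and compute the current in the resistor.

Only D2 conducts; I_R ≈ 1.6 mA

Assume both conduct. Then node N would need to be at both 3.9−0.7 = 3.2 V and 7.1−0.7 = 6.4 V, which is impossible.
Assume only D2 conducts: V_N = 7.1 − 0.7 = 6.4 V, so I_R = 6.4/3.9 = 1.64 mA.
Check D1: its anode-to-cathode voltage is 3.9 − 6.4 = -2.5 V < 0.7 V, so it is off. The assumption is consistent.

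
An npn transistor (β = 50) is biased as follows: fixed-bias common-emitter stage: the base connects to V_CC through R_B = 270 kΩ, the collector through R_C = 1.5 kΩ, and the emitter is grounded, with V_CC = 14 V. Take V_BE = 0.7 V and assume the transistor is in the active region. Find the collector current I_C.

Base loop: V_CC = I_B·R_B + V_BE, so I_B = (14 − 0.7)/270 kΩ = 0.0493 mA.
In the active region I_C = β·I_B = 50 × 0.0493 = 2.46 mA.
Collector loop: V_CE = V_CC − I_C·R_C = 14 − 2.46×1.5 = 10.3 V.
Since V_CE = 10.3 V > V_CE(sat) ≈ 0.2 V, the transistor is in the active region as assumed.

I_C ≈ 2.5 mA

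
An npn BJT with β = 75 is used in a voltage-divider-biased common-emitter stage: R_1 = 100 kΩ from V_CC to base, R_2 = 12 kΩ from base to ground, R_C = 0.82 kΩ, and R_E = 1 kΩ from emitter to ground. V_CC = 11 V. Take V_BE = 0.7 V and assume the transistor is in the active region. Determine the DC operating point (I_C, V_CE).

Thevenize the base divider: V_Th = V_CC·R_2/(R_1+R_2) = 11×12/112 = 1.18 V, R_Th = R_1‖R_2 = 10.7 kΩ.
Base-emitter loop: V_Th = I_B·R_Th + V_BE + (β+1)I_B·R_E, so I_B = (1.18 − 0.7) / (10.7 + 76×1) = 0.00552 mA.
I_C = β·I_B = 75×0.00552 = 0.414 mA, and I_E = (β+1)I_B = 0.419 mA.
V_CE = V_CC − I_C·R_C − I_E·R_E = 11 − 0.414×0.82 − 0.419×1 = 10.2 V.
V_CE = 10.2 V > 0.2 V confirms active-region operation.

I_C ≈ 0.41 mA, V_CE ≈ 10 V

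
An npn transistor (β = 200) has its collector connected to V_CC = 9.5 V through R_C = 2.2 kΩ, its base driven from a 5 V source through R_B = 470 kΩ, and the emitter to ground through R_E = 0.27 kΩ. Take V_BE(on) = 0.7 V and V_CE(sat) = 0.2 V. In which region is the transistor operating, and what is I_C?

Assume active. Base-emitter loop: I_B = (V_BB − V_BE)/(R_B + (β+1)R_E) = (5 − 0.7)/(470 + 201×0.27) = 0.0082 mA.
I_C = β·I_B = 200×0.0082 = 1.64 mA.
V_CE = V_CC − I_C·R_C − I_E·R_E = 9.5 − 1.64×2.2 − 1.65×0.27 = 5.45 V > V_CE(sat), so the active-region assumption holds.

active; I_C ≈ 1.6 mA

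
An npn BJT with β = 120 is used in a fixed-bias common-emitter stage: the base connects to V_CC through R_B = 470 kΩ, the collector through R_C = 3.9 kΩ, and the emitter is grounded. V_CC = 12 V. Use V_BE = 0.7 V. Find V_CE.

Base loop: V_CC = I_B·R_B + V_BE, so I_B = (12 − 0.7)/470 kΩ = 0.024 mA.
In the active region I_C = β·I_B = 120 × 0.024 = 2.89 mA.
Collector loop: V_CE = V_CC − I_C·R_C = 12 − 2.89×3.9 = 0.748 V.
Since V_CE = 0.748 V > V_CE(sat) ≈ 0.2 V, the transistor is in the active region as assumed.

V_CE ≈ 0.75 V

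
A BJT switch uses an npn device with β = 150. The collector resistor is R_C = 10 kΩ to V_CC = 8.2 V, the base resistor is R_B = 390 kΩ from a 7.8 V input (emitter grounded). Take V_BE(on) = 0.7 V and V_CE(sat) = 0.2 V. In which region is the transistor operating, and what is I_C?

saturation; I_C ≈ 0.8 mA

Assume active: I_B = (7.8 − 0.7)/390 = 0.0182 mA, giving I_C = β·I_B = 2.73 mA.
But then V_CE = 8.2 − 2.73×10 = -19.1 V < V_CE(sat) = 0.2 V — impossible in the active region.
So the transistor is saturated. With V_CE = 0.2 V, I_C = (V_CC − 0.2)/R_C = 8/10 = 0.8 mA.
Check: β·I_B = 2.73 mA > I_C = 0.8 mA, confirming saturation.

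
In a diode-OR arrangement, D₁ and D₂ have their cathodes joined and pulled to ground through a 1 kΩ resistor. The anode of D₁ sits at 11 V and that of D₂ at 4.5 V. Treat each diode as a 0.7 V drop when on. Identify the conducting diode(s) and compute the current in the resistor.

Assume both conduct. Then node N would need to be at both 11−0.7 = 10.3 V and 4.5−0.7 = 3.8 V, which is impossible.
Assume only D₁ conducts: V_N = 11 − 0.7 = 10.3 V, so I_R = 10.3/1 = 10.3 mA.
Check D₂: its anode-to-cathode voltage is 4.5 − 10.3 = -5.8 V < 0.7 V, so it is off. The assumption is consistent.

Only D₁ conducts; I_R ≈ 10 mA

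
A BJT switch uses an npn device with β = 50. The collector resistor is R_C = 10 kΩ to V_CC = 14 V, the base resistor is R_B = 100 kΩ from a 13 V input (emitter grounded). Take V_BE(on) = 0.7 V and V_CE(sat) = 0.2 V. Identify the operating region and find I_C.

Assume active: I_B = (13 − 0.7)/100 = 0.123 mA, giving I_C = β·I_B = 6.15 mA.
But then V_CE = 14 − 6.15×10 = -47.5 V < V_CE(sat) = 0.2 V — impossible in the active region.
So the transistor is saturated. With V_CE = 0.2 V, I_C = (V_CC − 0.2)/R_C = 13.8/10 = 1.38 mA.
Check: β·I_B = 6.15 mA > I_C = 1.38 mA, confirming saturation.

saturation; I_C ≈ 1.4 mA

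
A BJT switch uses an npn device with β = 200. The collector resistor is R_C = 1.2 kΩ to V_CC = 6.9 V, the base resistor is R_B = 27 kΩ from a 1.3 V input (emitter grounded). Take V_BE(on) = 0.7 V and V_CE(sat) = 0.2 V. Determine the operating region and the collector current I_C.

active; I_C ≈ 4.4 mA

Assume active. Base-emitter loop: I_B = (V_BB − V_BE)/R_B = (1.3 − 0.7)/27 = 0.0222 mA.
I_C = β·I_B = 200×0.0222 = 4.44 mA.
V_CE = V_CC − I_C·R_C = 6.9 − 4.44×1.2 = 1.57 V > V_CE(sat), so the active-region assumption holds.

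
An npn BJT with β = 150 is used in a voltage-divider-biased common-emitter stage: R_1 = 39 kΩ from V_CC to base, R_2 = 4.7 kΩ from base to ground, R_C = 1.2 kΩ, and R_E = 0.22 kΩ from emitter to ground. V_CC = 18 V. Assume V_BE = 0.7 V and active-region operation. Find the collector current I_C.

Thevenize the base divider: V_Th = V_CC·R_2/(R_1+R_2) = 18×4.7/43.7 = 1.94 V, R_Th = R_1‖R_2 = 4.19 kΩ.
Base-emitter loop: V_Th = I_B·R_Th + V_BE + (β+1)I_B·R_E, so I_B = (1.94 − 0.7) / (4.19 + 151×0.22) = 0.033 mA.
I_C = β·I_B = 150×0.033 = 4.96 mA, and I_E = (β+1)I_B = 4.99 mA.
V_CE = V_CC − I_C·R_C − I_E·R_E = 18 − 4.96×1.2 − 4.99×0.22 = 11 V.
V_CE = 11 V > 0.2 V confirms active-region operation.

I_C ≈ 5 mA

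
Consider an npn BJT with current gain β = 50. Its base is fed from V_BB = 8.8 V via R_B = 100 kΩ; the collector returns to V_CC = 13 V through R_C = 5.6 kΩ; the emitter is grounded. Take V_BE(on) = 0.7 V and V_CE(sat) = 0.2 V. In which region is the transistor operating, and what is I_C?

saturation; I_C ≈ 2.3 mA

Assume active: I_B = (8.8 − 0.7)/100 = 0.081 mA, giving I_C = β·I_B = 4.05 mA.
But then V_CE = 13 − 4.05×5.6 = -9.68 V < V_CE(sat) = 0.2 V — impossible in the active region.
So the transistor is saturated. With V_CE = 0.2 V, I_C = (V_CC − 0.2)/R_C = 12.8/5.6 = 2.29 mA.
Check: β·I_B = 4.05 mA > I_C = 2.29 mA, confirming saturation.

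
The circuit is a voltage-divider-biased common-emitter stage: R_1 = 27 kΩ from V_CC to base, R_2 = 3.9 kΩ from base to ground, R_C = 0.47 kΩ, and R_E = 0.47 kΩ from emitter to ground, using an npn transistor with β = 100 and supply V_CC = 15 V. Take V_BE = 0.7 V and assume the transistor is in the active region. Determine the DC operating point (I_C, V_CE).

I_C ≈ 2.3 mA, V_CE ≈ 13 V

Thevenize the base divider: V_Th = V_CC·R_2/(R_1+R_2) = 15×3.9/30.9 = 1.89 V, R_Th = R_1‖R_2 = 3.41 kΩ.
Base-emitter loop: V_Th = I_B·R_Th + V_BE + (β+1)I_B·R_E, so I_B = (1.89 − 0.7) / (3.41 + 101×0.47) = 0.0235 mA.
I_C = β·I_B = 100×0.0235 = 2.35 mA, and I_E = (β+1)I_B = 2.37 mA.
V_CE = V_CC − I_C·R_C − I_E·R_E = 15 − 2.35×0.47 − 2.37×0.47 = 12.8 V.
V_CE = 12.8 V > 0.2 V confirms active-region operation.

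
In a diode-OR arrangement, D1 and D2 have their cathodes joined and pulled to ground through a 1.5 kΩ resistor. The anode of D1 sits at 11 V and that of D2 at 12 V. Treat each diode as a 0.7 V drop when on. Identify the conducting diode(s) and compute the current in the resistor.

Assume both conduct. Then node N would need to be at both 11−0.7 = 10.3 V and 12−0.7 = 11.3 V, which is impossible.
Assume only D2 conducts: V_N = 12 − 0.7 = 11.3 V, so I_R = 11.3/1.5 = 7.53 mA.
Check D1: its anode-to-cathode voltage is 11 − 11.3 = -0.3 V < 0.7 V, so it is off. The assumption is consistent.

Only D2 conducts; I_R ≈ 7.5 mA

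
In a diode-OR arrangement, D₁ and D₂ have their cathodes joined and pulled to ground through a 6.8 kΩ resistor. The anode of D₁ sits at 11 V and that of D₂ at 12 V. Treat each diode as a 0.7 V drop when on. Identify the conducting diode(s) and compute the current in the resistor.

Only D₂ conducts; I_R ≈ 1.7 mA

Assume both conduct. Then node N would need to be at both 11−0.7 = 10.3 V and 12−0.7 = 11.3 V, which is impossible.
Assume only D₂ conducts: V_N = 12 − 0.7 = 11.3 V, so I_R = 11.3/6.8 = 1.66 mA.
Check D₁: its anode-to-cathode voltage is 11 − 11.3 = -0.3 V < 0.7 V, so it is off. The assumption is consistent.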